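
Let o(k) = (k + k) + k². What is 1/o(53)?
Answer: 1/2915 ≈ 0.00034305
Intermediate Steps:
o(k) = k² + 2*k (o(k) = 2*k + k² = k² + 2*k)
1/o(53) = 1/(53*(2 + 53)) = 1/(53*55) = 1/2915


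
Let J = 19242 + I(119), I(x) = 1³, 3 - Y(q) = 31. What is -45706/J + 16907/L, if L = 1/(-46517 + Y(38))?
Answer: -15143015555251/19243 ≈ -7.8694e+8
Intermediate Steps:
Y(q) = -28 (Y(q) = 3 - 1*31 = 3 - 31 = -28)
I(x) = 1
J = 19243 (J = 19242 + 1 = 19243)
L = -1/46545 (L = 1/(-46517 - 28) = 1/(-46545) = -1/46545 ≈ -2.1485e-5)
-45706/J + 16907/L = -45706/19243 + 16907/(-1/46545) = -45706*1/19243 + 16907*(-46545) = -45706/19243 - 786936315 = -15143015555251/19243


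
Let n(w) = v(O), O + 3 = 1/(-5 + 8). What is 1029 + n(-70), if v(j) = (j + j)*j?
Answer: 9389/9 ≈ 1043.2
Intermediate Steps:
O = -8/3 (O = -3 + 1/(-5 + 8) = -3 + 1/3 = -8/3 ≈ -2.6667)
v(j) = 2*j**2 (v(j) = (2*j)*j = 2*j**2)
n(w) = 128/9 (n(w) = 2*(-8/3)**2 = 2*(64/9) = 128/9)
1029 + n(-70) = 1029 + 128/9 = 9389/9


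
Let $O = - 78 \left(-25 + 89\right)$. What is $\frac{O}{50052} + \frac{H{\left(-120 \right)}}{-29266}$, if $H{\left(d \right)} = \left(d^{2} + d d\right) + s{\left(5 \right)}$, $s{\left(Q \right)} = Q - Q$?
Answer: $- \frac{66149728}{61034243} \approx -1.0838$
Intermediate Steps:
$s{\left(Q \right)} = 0$
$H{\left(d \right)} = 2 d^{2}$ ($H{\left(d \right)} = \left(d^{2} + d d\right) + 0 = \left(d^{2} + d^{2}\right) + 0 = 2 d^{2} + 0 = 2 d^{2}$)
$O = -4992$ ($O = \left(-78\right) 64 = -4992$)
$\frac{O}{50052} + \frac{H{\left(-120 \right)}}{-29266} = - \frac{4992}{50052} + \frac{2 \left(-120\right)^{2}}{-29266} = \left(-4992\right) \frac{1}{50052} + 2 \cdot 14400 \left(- \frac{1}{29266}\right) = - \frac{416}{4171} + 28800 \left(- \frac{1}{29266}\right) = - \frac{416}{4171} - \frac{14400}{14633} = - \frac{66149728}{61034243}$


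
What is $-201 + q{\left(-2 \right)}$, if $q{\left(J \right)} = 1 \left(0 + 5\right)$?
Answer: $-196$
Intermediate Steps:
$q{\left(J \right)} = 5$ ($q{\left(J \right)} = 1 \cdot 5 = 5$)
$-201 + q{\left(-2 \right)} = -201 + 5 = -196$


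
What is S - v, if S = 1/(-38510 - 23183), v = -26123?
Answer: 1611606238/61693 ≈ 26123.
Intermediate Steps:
S = -1/61693 (S = 1/(-61693) = -1/61693 ≈ -1.6209e-5)
S - v = -1/61693 - 1*(-26123) = -1/61693 + 26123 = 1611606238/61693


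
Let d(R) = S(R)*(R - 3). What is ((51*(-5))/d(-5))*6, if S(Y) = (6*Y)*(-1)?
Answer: 51/8 ≈ 6.3750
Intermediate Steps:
S(Y) = -6*Y
d(R) = -6*R*(-3 + R) (d(R) = (-6*R)*(R - 3) = (-6*R)*(-3 + R) = -6*R*(-3 + R))
((51*(-5))/d(-5))*6 = ((51*(-5))/((6*(-5)*(3 - 1*(-5)))))*6 = -255*(-1/(30*(3 + 5)))*6 = -255/(6*(-5)*8)*6 = -255/(-240)*6 = -255*(-1/240)*6 = (17/16)*6 = 51/8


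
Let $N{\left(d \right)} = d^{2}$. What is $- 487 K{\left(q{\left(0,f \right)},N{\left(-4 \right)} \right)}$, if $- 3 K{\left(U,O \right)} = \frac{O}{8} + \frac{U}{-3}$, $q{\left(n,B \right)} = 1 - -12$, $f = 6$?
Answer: $- \frac{3409}{9} \approx -378.78$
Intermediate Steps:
$q{\left(n,B \right)} = 13$ ($q{\left(n,B \right)} = 1 + 12 = 13$)
$K{\left(U,O \right)} = - \frac{O}{24} + \frac{U}{9}$ ($K{\left(U,O \right)} = - \frac{\frac{O}{8} + \frac{U}{-3}}{3} = - \frac{O \frac{1}{8} + U \left(- \frac{1}{3}\right)}{3} = - \frac{\frac{O}{8} - \frac{U}{3}}{3} = - \frac{- \frac{U}{3} + \frac{O}{8}}{3} = - \frac{O}{24} + \frac{U}{9}$)
$- 487 K{\left(q{\left(0,f \right)},N{\left(-4 \right)} \right)} = - 487 \left(- \frac{\left(-4\right)^{2}}{24} + \frac{1}{9} \cdot 13\right) = - 487 \left(\left(- \frac{1}{24}\right) 16 + \frac{13}{9}\right) = - 487 \left(- \frac{2}{3} + \frac{13}{9}\right) = \left(-487\right) \frac{7}{9} = - \frac{3409}{9}$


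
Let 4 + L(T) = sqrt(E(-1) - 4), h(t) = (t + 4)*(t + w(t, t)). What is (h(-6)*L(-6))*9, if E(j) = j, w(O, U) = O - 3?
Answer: -1080 + 270*I*sqrt(5) ≈ -1080.0 + 603.74*I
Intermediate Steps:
w(O, U) = -3 + O
h(t) = (-3 + 2*t)*(4 + t) (h(t) = (t + 4)*(t + (-3 + t)) = (4 + t)*(-3 + 2*t) = (-3 + 2*t)*(4 + t))
L(T) = -4 + I*sqrt(5) (L(T) = -4 + sqrt(-1 - 4) = -4 + sqrt(-5) = -4 + I*sqrt(5))
(h(-6)*L(-6))*9 = ((-12 + 2*(-6)**2 + 5*(-6))*(-4 + I*sqrt(5)))*9 = ((-12 + 2*36 - 30)*(-4 + I*sqrt(5)))*9 = ((-12 + 72 - 30)*(-4 + I*sqrt(5)))*9 = (30*(-4 + I*sqrt(5)))*9 = (-120 + 30*I*sqrt(5))*9 = -1080 + 270*I*sqrt(5)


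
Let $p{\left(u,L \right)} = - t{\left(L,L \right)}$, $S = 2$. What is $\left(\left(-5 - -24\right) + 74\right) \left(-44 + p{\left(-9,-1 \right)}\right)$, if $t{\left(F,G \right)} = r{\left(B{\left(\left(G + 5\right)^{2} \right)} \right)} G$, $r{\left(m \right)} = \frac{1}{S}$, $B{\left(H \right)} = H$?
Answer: $- \frac{8091}{2} \approx -4045.5$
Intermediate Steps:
$r{\left(m \right)} = \frac{1}{2}$
$t{\left(F,G \right)} = \frac{G}{2}$
$p{\left(u,L \right)} = - \frac{L}{2}$
$\left(\left(-5 - -24\right) + 74\right) \left(-44 + p{\left(-9,-1 \right)}\right) = \left(\left(-5 - -24\right) + 74\right) \left(-44 - - \frac{1}{2}\right) = \left(\left(-5 + 24\right) + 74\right) \left(-44 + \frac{1}{2}\right) = \left(19 + 74\right) \left(- \frac{87}{2}\right) = 93 \left(- \frac{87}{2}\right) = - \frac{8091}{2}$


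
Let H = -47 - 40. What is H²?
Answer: 7569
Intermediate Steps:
H = -87
H² = (-87)² = 7569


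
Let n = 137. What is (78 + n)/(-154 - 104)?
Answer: -5/6 ≈ -0.83333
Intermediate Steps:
(78 + n)/(-154 - 104) = (78 + 137)/(-154 - 104) = 215/(-258) = -1/258*215 = -5/6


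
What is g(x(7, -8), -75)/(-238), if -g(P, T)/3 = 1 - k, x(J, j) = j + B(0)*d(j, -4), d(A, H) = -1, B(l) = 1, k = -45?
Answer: 69/119 ≈ 0.57983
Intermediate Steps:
x(J, j) = -1 + j (x(J, j) = j + 1*(-1) = j - 1 = -1 + j)
g(P, T) = -138 (g(P, T) = -3*(1 - 1*(-45)) = -3*(1 + 45) = -3*46 = -138)
g(x(7, -8), -75)/(-238) = -138/(-238) = -138*(-1/238) = 69/119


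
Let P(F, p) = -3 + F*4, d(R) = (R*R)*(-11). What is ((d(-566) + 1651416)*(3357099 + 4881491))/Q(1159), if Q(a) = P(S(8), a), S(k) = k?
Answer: -15426759775000/29 ≈ -5.3196e+11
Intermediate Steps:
d(R) = -11*R² (d(R) = R²*(-11) = -11*R²)
P(F, p) = -3 + 4*F
Q(a) = 29 (Q(a) = -3 + 4*8 = -3 + 32 = 29)
((d(-566) + 1651416)*(3357099 + 4881491))/Q(1159) = ((-11*(-566)² + 1651416)*(3357099 + 4881491))/29 = ((-11*320356 + 1651416)*8238590)*(1/29) = ((-3523916 + 1651416)*8238590)*(1/29) = -1872500*8238590*(1/29) = -15426759775000*1/29 = -15426759775000/29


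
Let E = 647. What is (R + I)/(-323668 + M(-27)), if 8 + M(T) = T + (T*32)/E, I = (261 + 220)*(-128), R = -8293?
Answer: 15066689/69812235 ≈ 0.21582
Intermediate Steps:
I = -61568 (I = 481*(-128) = -61568)
M(T) = -8 + 679*T/647 (M(T) = -8 + (T + (T*32)/647) = -8 + (T + (32*T)*(1/647)) = -8 + (T + 32*T/647) = -8 + 679*T/647)
(R + I)/(-323668 + M(-27)) = (-8293 - 61568)/(-323668 + (-8 + (679/647)*(-27))) = -69861/(-323668 + (-8 - 18333/647)) = -69861/(-323668 - 23509/647) = -69861/(-209436705/647) = -69861*(-647/209436705) = 15066689/69812235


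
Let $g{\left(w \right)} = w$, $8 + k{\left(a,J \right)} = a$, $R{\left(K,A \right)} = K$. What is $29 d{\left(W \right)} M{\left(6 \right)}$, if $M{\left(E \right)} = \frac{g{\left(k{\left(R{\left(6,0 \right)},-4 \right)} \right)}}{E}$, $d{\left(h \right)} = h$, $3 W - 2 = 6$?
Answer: $- \frac{232}{9} \approx -25.778$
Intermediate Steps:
$W = \frac{8}{3}$ ($W = \frac{2}{3} + \frac{1}{3} \cdot 6 = \frac{2}{3} + 2 = \frac{8}{3} \approx 2.6667$)
$k{\left(a,J \right)} = -8 + a$
$M{\left(E \right)} = - \frac{2}{E}$ ($M{\left(E \right)} = \frac{-8 + 6}{E} = - \frac{2}{E}$)
$29 d{\left(W \right)} M{\left(6 \right)} = 29 \cdot \frac{8}{3} \left(- \frac{2}{6}\right) = \frac{232 \left(\left(-2\right) \frac{1}{6}\right)}{3} = \frac{232}{3} \left(- \frac{1}{3}\right) = - \frac{232}{9}$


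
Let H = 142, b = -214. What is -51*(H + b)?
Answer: 3672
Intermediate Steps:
-51*(H + b) = -51*(142 - 214) = -51*(-72) = 3672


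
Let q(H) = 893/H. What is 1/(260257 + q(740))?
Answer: 740/192591073 ≈ 3.8423e-6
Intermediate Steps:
1/(260257 + q(740)) = 1/(260257 + 893/740) = 1/(192591073/740) = 740/192591073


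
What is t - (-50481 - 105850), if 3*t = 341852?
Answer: 810845/3 ≈ 2.7028e+5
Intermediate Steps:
t = 341852/3 (t = (1/3)*341852 = 341852/3 ≈ 1.1395e+5)
t - (-50481 - 105850) = 341852/3 - (-50481 - 105850) = 341852/3 - 1*(-156331) = 341852/3 + 156331 = 810845/3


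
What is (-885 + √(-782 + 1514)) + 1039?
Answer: 154 + 2*√183 ≈ 181.06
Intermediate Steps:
(-885 + √(-782 + 1514)) + 1039 = (-885 + √732) + 1039 = (-885 + 2*√183) + 1039 = 154 + 2*√183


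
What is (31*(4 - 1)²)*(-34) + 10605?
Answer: 1119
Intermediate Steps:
(31*(4 - 1)²)*(-34) + 10605 = (31*3²)*(-34) + 10605 = (31*9)*(-34) + 10605 = 279*(-34) + 10605 = -9486 + 10605 = 1119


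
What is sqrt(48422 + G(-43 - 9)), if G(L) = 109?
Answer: sqrt(48531) ≈ 220.30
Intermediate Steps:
sqrt(48422 + G(-43 - 9)) = sqrt(48422 + 109) = sqrt(48531)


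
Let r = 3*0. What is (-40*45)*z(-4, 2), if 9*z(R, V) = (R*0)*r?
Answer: 0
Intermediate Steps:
r = 0
z(R, V) = 0 (z(R, V) = ((R*0)*0)/9 = (0*0)/9 = (⅑)*0 = 0)
(-40*45)*z(-4, 2) = -40*45*0 = -1800*0 = 0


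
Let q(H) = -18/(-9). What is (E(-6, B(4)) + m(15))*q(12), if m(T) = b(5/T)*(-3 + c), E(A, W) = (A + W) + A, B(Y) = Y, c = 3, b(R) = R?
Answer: -16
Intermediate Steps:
E(A, W) = W + 2*A
q(H) = 2 (q(H) = -18*(-1/9) = 2)
m(T) = 0 (m(T) = (5/T)*(-3 + 3) = (5/T)*0 = 0)
(E(-6, B(4)) + m(15))*q(12) = ((4 + 2*(-6)) + 0)*2 = ((4 - 12) + 0)*2 = (-8 + 0)*2 = -8*2 = -16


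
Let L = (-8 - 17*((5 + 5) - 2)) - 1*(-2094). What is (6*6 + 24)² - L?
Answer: 1650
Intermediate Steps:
L = 1950 (L = (-8 - 17*(10 - 2)) + 2094 = (-8 - 17*8) + 2094 = (-8 - 136) + 2094 = -144 + 2094 = 1950)
(6*6 + 24)² - L = (6*6 + 24)² - 1*1950 = (36 + 24)² - 1950 = 60² - 1950 = 3600 - 1950 = 1650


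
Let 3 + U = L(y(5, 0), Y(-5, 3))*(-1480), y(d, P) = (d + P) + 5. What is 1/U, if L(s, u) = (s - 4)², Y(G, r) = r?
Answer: -1/53283 ≈ -1.8768e-5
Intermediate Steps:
y(d, P) = 5 + P + d (y(d, P) = (P + d) + 5 = 5 + P + d)
L(s, u) = (-4 + s)²
U = -53283 (U = -3 + (-4 + (5 + 0 + 5))²*(-1480) = -3 + (-4 + 10)²*(-1480) = -3 + 6²*(-1480) = -3 + 36*(-1480) = -3 - 53280 = -53283)
1/U = 1/(-53283) = -1/53283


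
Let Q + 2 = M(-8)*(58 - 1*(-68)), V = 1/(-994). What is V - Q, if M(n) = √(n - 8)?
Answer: 1987/994 - 504*I ≈ 1.999 - 504.0*I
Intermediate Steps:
M(n) = √(-8 + n)
V = -1/994 ≈ -0.0010060
Q = -2 + 504*I (Q = -2 + √(-8 - 8)*(58 - 1*(-68)) = -2 + √(-16)*(58 + 68) = -2 + (4*I)*126 = -2 + 504*I ≈ -2.0 + 504.0*I)
V - Q = -1/994 - (-2 + 504*I) = -1/994 + (2 - 504*I) = 1987/994 - 504*I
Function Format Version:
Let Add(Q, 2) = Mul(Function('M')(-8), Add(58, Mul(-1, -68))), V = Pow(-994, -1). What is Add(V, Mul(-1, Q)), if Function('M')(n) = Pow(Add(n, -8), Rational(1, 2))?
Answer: Add(Rational(1987, 994), Mul(-504, I)) ≈ Add(1.9990, Mul(-504.00, I))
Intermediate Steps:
Function('M')(n) = Pow(Add(-8, n), Rational(1, 2))
V = Rational(-1, 994) ≈ -0.0010060
Q = Add(-2, Mul(504, I)) (Q = Add(-2, Mul(Pow(Add(-8, -8), Rational(1, 2)), Add(58, Mul(-1, -68)))) = Add(-2, Mul(Pow(-16, Rational(1, 2)), Add(58, 68))) = Add(-2, Mul(Mul(4, I), 126)) = Add(-2, Mul(504, I)) ≈ Add(-2.0000, Mul(504.00, I)))
Add(V, Mul(-1, Q)) = Add(Rational(-1, 994), Mul(-1, Add(-2, Mul(504, I)))) = Add(Rational(-1, 994), Add(2, Mul(-504, I))) = Add(Rational(1987, 994), Mul(-504, I))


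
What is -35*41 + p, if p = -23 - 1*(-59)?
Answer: -1399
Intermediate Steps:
p = 36 (p = -23 + 59 = 36)
-35*41 + p = -35*41 + 36 = -1435 + 36 = -1399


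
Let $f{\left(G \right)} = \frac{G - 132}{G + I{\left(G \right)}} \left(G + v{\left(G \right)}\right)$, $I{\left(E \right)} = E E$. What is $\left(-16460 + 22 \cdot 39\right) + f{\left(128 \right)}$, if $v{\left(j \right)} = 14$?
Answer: $- \frac{32202599}{2064} \approx -15602.0$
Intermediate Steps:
$I{\left(E \right)} = E^{2}$
$f{\left(G \right)} = \frac{\left(-132 + G\right) \left(14 + G\right)}{G + G^{2}}$ ($f{\left(G \right)} = \frac{G - 132}{G + G^{2}} \left(G + 14\right) = \frac{-132 + G}{G + G^{2}} \left(14 + G\right) = \frac{\left(-132 + G\right) \left(14 + G\right)}{G + G^{2}}$)
$\left(-16460 + 22 \cdot 39\right) + f{\left(128 \right)} = \left(-16460 + 22 \cdot 39\right) + \frac{-1848 + 128^{2} - 15104}{128 \left(1 + 128\right)} = \left(-16460 + 858\right) + \frac{-1848 + 16384 - 15104}{128 \cdot 129} = -15602 + \frac{1}{128} \cdot \frac{1}{129} \left(-568\right) = -15602 - \frac{71}{2064} = - \frac{32202599}{2064}$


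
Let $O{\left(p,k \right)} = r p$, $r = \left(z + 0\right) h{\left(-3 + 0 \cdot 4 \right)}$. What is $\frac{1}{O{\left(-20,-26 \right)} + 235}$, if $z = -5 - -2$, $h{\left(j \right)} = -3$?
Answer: $\frac{1}{55} \approx 0.018182$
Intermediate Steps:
$z = -3$ ($z = -5 + 2 = -3$)
$r = 9$ ($r = \left(-3 + 0\right) \left(-3\right) = \left(-3\right) \left(-3\right) = 9$)
$O{\left(p,k \right)} = 9 p$
$\frac{1}{O{\left(-20,-26 \right)} + 235} = \frac{1}{9 \left(-20\right) + 235} = \frac{1}{-180 + 235} = \frac{1}{55}$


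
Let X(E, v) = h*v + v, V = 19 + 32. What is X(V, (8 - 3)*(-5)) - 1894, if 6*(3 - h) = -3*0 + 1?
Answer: -11939/6 ≈ -1989.8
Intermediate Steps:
V = 51
h = 17/6 (h = 3 - (-3*0 + 1)/6 = 3 - (0 + 1)/6 = 3 - ⅙*1 = 3 - ⅙ = 17/6 ≈ 2.8333)
X(E, v) = 23*v/6 (X(E, v) = 17*v/6 + v = 23*v/6)
X(V, (8 - 3)*(-5)) - 1894 = 23*((8 - 3)*(-5))/6 - 1894 = 23*(5*(-5))/6 - 1894 = (23/6)*(-25) - 1894 = -575/6 - 1894 = -11939/6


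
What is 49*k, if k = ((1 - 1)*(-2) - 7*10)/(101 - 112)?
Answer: 3430/11 ≈ 311.82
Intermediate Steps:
k = 70/11 (k = (0*(-2) - 70)/(-11) = (0 - 70)*(-1/11) = -70*(-1/11) = 70/11 ≈ 6.3636)
49*k = 49*(70/11) = 3430/11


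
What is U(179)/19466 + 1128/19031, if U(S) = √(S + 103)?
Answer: 1128/19031 + √282/19466 ≈ 0.060134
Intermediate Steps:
U(S) = √(103 + S)
U(179)/19466 + 1128/19031 = √(103 + 179)/19466 + 1128/19031 = √282*(1/19466) + 1128*(1/19031) = √282/19466 + 1128/19031 = 1128/19031 + √282/19466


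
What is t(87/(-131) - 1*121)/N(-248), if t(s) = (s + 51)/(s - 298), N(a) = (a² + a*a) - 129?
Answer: 9257/6755395904 ≈ 1.3703e-6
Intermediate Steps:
N(a) = -129 + 2*a² (N(a) = (a² + a²) - 129 = 2*a² - 129 = -129 + 2*a²)
t(s) = (51 + s)/(-298 + s)
t(87/(-131) - 1*121)/N(-248) = ((51 + (87/(-131) - 1*121))/(-298 + (87/(-131) - 1*121)))/(-129 + 2*(-248)²) = ((51 + (87*(-1/131) - 121))/(-298 + (87*(-1/131) - 121)))/(-129 + 2*61504) = ((51 + (-87/131 - 121))/(-298 + (-87/131 - 121)))/(-129 + 123008) = ((51 - 15938/131)/(-298 - 15938/131))/122879 = (-9257/131/(-54976/131))*(1/122879) = -131/54976*(-9257/131)*(1/122879) = (9257/54976)*(1/122879) = 9257/6755395904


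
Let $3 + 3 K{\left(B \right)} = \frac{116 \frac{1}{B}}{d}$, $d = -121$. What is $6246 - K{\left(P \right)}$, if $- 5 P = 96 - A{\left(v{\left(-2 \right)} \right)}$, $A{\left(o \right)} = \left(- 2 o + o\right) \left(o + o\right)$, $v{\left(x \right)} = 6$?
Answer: $\frac{95241617}{15246} \approx 6247.0$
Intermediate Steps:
$A{\left(o \right)} = - 2 o^{2}$ ($A{\left(o \right)} = - o 2 o = - 2 o^{2}$)
$P = - \frac{168}{5}$ ($P = - \frac{96 - - 2 \cdot 6^{2}}{5} = - \frac{96 - \left(-2\right) 36}{5} = - \frac{96 - -72}{5} = - \frac{96 + 72}{5} = \left(- \frac{1}{5}\right) 168 = - \frac{168}{5} \approx -33.6$)
$K{\left(B \right)} = -1 - \frac{116}{363 B}$ ($K{\left(B \right)} = -1 + \frac{\frac{116}{B} \frac{1}{-121}}{3} = -1 + \frac{\frac{116}{B} \left(- \frac{1}{121}\right)}{3} = -1 + \frac{\left(- \frac{116}{121}\right) \frac{1}{B}}{3} = -1 - \frac{116}{363 B}$)
$6246 - K{\left(P \right)} = 6246 - \frac{- \frac{116}{363} - - \frac{168}{5}}{- \frac{168}{5}} = 6246 - - \frac{5 \left(- \frac{116}{363} + \frac{168}{5}\right)}{168} = 6246 - \left(- \frac{5}{168}\right) \frac{60404}{1815} = 6246 - - \frac{15101}{15246} = 6246 + \frac{15101}{15246} = \frac{95241617}{15246}$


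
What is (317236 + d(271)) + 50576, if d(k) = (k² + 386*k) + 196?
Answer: 546055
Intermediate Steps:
d(k) = 196 + k² + 386*k
(317236 + d(271)) + 50576 = (317236 + (196 + 271² + 386*271)) + 50576 = (317236 + (196 + 73441 + 104606)) + 50576 = (317236 + 178243) + 50576 = 495479 + 50576 = 546055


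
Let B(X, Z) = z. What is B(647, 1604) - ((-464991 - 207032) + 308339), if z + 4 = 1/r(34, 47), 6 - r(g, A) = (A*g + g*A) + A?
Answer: 1177232159/3237 ≈ 3.6368e+5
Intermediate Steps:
r(g, A) = 6 - A - 2*A*g (r(g, A) = 6 - ((A*g + g*A) + A) = 6 - ((A*g + A*g) + A) = 6 - (2*A*g + A) = 6 - (A + 2*A*g) = 6 + (-A - 2*A*g) = 6 - A - 2*A*g)
z = -12949/3237 (z = -4 + 1/(6 - 1*47 - 2*47*34) = -4 + 1/(6 - 47 - 3196) = -4 + 1/(-3237) = -4 - 1/3237 = -12949/3237 ≈ -4.0003)
B(X, Z) = -12949/3237
B(647, 1604) - ((-464991 - 207032) + 308339) = -12949/3237 - ((-464991 - 207032) + 308339) = -12949/3237 - (-672023 + 308339) = -12949/3237 - 1*(-363684) = -12949/3237 + 363684 = 1177232159/3237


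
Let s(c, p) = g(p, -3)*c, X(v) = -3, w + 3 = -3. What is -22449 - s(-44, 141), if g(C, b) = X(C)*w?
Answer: -21657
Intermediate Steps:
w = -6 (w = -3 - 3 = -6)
g(C, b) = 18 (g(C, b) = -3*(-6) = 18)
s(c, p) = 18*c
-22449 - s(-44, 141) = -22449 - 18*(-44) = -22449 - 1*(-792) = -22449 + 792 = -21657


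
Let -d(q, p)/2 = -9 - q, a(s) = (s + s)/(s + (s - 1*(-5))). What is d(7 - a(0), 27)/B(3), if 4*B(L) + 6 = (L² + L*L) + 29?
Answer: 128/41 ≈ 3.1220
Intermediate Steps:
a(s) = 2*s/(5 + 2*s) (a(s) = (2*s)/(s + (s + 5)) = (2*s)/(s + (5 + s)) = (2*s)/(5 + 2*s) = 2*s/(5 + 2*s))
d(q, p) = 18 + 2*q (d(q, p) = -2*(-9 - q) = 18 + 2*q)
B(L) = 23/4 + L²/2 (B(L) = -3/2 + ((L² + L*L) + 29)/4 = -3/2 + ((L² + L²) + 29)/4 = -3/2 + (2*L² + 29)/4 = -3/2 + (29 + 2*L²)/4 = -3/2 + (29/4 + L²/2) = 23/4 + L²/2)
d(7 - a(0), 27)/B(3) = (18 + 2*(7 - 2*0/(5 + 2*0)))/(23/4 + (½)*3²) = (18 + 2*(7 - 2*0/(5 + 0)))/(23/4 + (½)*9) = (18 + 2*(7 - 2*0/5))/(23/4 + 9/2) = (18 + 2*(7 - 2*0/5))/(41/4) = (18 + 2*(7 - 1*0))*(4/41) = (18 + 2*(7 + 0))*(4/41) = (18 + 2*7)*(4/41) = (18 + 14)*(4/41) = 32*(4/41) = 128/41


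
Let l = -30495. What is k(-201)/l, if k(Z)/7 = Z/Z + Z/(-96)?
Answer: -231/325280 ≈ -0.00071016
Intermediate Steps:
k(Z) = 7 - 7*Z/96 (k(Z) = 7*(Z/Z + Z/(-96)) = 7*(1 + Z*(-1/96)) = 7*(1 - Z/96) = 7 - 7*Z/96)
k(-201)/l = (7 - 7/96*(-201))/(-30495) = (7 + 469/32)*(-1/30495) = (693/32)*(-1/30495) = -231/325280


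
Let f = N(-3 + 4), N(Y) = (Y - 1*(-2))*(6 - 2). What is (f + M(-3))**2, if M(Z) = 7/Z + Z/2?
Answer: 2401/36 ≈ 66.694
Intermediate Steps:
M(Z) = Z/2 + 7/Z (M(Z) = 7/Z + Z*(1/2) = 7/Z + Z/2 = Z/2 + 7/Z)
N(Y) = 8 + 4*Y (N(Y) = (Y + 2)*4 = (2 + Y)*4 = 8 + 4*Y)
f = 12 (f = 8 + 4*(-3 + 4) = 8 + 4*1 = 8 + 4 = 12)
(f + M(-3))**2 = (12 + ((1/2)*(-3) + 7/(-3)))**2 = (12 + (-3/2 + 7*(-1/3)))**2 = (12 + (-3/2 - 7/3))**2 = (12 - 23/6)**2 = (49/6)**2 = 2401/36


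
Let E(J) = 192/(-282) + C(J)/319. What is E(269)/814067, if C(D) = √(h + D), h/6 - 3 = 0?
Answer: -32/38261149 + √287/259687373 ≈ -7.7112e-7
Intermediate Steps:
h = 18 (h = 18 + 6*0 = 18 + 0 = 18)
C(D) = √(18 + D)
E(J) = -32/47 + √(18 + J)/319 (E(J) = 192/(-282) + √(18 + J)/319 = 192*(-1/282) + √(18 + J)*(1/319) = -32/47 + √(18 + J)/319)
E(269)/814067 = (-32/47 + √(18 + 269)/319)/814067 = (-32/47 + √287/319)*(1/814067) = -32/38261149 + √287/259687373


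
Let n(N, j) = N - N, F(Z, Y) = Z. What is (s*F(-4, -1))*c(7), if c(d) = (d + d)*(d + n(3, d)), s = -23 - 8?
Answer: 12152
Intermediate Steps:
n(N, j) = 0
s = -31
c(d) = 2*d**2 (c(d) = (d + d)*(d + 0) = (2*d)*d = 2*d**2)
(s*F(-4, -1))*c(7) = (-31*(-4))*(2*7**2) = 124*(2*49) = 124*98 = 12152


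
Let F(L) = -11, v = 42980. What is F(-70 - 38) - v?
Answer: -42991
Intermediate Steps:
F(-70 - 38) - v = -11 - 1*42980 = -11 - 42980 = -42991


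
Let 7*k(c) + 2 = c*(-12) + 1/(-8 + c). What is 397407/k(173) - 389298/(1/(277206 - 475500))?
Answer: 26467928896963743/342869 ≈ 7.7196e+10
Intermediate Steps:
k(c) = -2/7 - 12*c/7 + 1/(7*(-8 + c)) (k(c) = -2/7 + (c*(-12) + 1/(-8 + c))/7 = -2/7 + (-12*c + 1/(-8 + c))/7 = -2/7 + (1/(-8 + c) - 12*c)/7 = -2/7 + (-12*c/7 + 1/(7*(-8 + c))) = -2/7 - 12*c/7 + 1/(7*(-8 + c)))
397407/k(173) - 389298/(1/(277206 - 475500)) = 397407/(((17 - 12*173**2 + 94*173)/(7*(-8 + 173)))) - 389298/(1/(277206 - 475500)) = 397407/(((1/7)*(17 - 12*29929 + 16262)/165)) - 389298/(1/(-198294)) = 397407/(((1/7)*(1/165)*(17 - 359148 + 16262))) - 389298/(-1/198294) = 397407/(((1/7)*(1/165)*(-342869))) - 389298*(-198294) = 397407/(-342869/1155) + 77195457612 = 397407*(-1155/342869) + 77195457612 = -459005085/342869 + 77195457612 = 26467928896963743/342869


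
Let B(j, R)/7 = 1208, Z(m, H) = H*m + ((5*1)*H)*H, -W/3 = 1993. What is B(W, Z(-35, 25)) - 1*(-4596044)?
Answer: 4604500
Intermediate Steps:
W = -5979 (W = -3*1993 = -5979)
Z(m, H) = 5*H² + H*m (Z(m, H) = H*m + (5*H)*H = H*m + 5*H² = 5*H² + H*m)
B(j, R) = 8456 (B(j, R) = 7*1208 = 8456)
B(W, Z(-35, 25)) - 1*(-4596044) = 8456 - 1*(-4596044) = 8456 + 4596044 = 4604500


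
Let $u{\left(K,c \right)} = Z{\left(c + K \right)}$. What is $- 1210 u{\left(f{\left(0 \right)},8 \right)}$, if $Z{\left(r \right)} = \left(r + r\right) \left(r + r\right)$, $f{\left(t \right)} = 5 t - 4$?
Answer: $-77440$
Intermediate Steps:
$f{\left(t \right)} = -4 + 5 t$
$Z{\left(r \right)} = 4 r^{2}$ ($Z{\left(r \right)} = 2 r 2 r = 4 r^{2}$)
$u{\left(K,c \right)} = 4 \left(K + c\right)^{2}$ ($u{\left(K,c \right)} = 4 \left(c + K\right)^{2} = 4 \left(K + c\right)^{2}$)
$- 1210 u{\left(f{\left(0 \right)},8 \right)} = - 1210 \cdot 4 \left(\left(-4 + 5 \cdot 0\right) + 8\right)^{2} = - 1210 \cdot 4 \left(\left(-4 + 0\right) + 8\right)^{2} = - 1210 \cdot 4 \left(-4 + 8\right)^{2} = - 1210 \cdot 4 \cdot 4^{2} = - 1210 \cdot 4 \cdot 16 = \left(-1210\right) 64 = -77440$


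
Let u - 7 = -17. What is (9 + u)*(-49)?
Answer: 49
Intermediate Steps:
u = -10 (u = 7 - 17 = -10)
(9 + u)*(-49) = (9 - 10)*(-49) = -1*(-49) = 49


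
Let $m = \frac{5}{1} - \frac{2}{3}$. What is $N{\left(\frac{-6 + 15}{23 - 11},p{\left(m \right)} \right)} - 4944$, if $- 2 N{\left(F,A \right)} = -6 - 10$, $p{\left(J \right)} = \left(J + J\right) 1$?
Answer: $-4936$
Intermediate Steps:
$m = \frac{13}{3}$ ($m = 5 \cdot 1 - \frac{2}{3} = 5 - \frac{2}{3} = \frac{13}{3} \approx 4.3333$)
$p{\left(J \right)} = 2 J$ ($p{\left(J \right)} = 2 J 1 = 2 J$)
$N{\left(F,A \right)} = 8$ ($N{\left(F,A \right)} = - \frac{-6 - 10}{2} = \left(- \frac{1}{2}\right) \left(-16\right) = 8$)
$N{\left(\frac{-6 + 15}{23 - 11},p{\left(m \right)} \right)} - 4944 = 8 - 4944 = -4936$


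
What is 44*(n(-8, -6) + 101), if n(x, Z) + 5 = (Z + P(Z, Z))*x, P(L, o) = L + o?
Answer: 10560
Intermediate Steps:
n(x, Z) = -5 + 3*Z*x (n(x, Z) = -5 + (Z + (Z + Z))*x = -5 + (Z + 2*Z)*x = -5 + (3*Z)*x = -5 + 3*Z*x)
44*(n(-8, -6) + 101) = 44*((-5 + 3*(-6)*(-8)) + 101) = 44*((-5 + 144) + 101) = 44*(139 + 101) = 44*240 = 10560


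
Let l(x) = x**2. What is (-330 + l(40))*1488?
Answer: 1889760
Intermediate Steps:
(-330 + l(40))*1488 = (-330 + 40**2)*1488 = (-330 + 1600)*1488 = 1270*1488 = 1889760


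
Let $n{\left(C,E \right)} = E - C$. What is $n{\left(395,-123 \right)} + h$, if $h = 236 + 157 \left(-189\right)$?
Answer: $-29955$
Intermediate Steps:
$h = -29437$ ($h = 236 - 29673 = -29437$)
$n{\left(395,-123 \right)} + h = \left(-123 - 395\right) - 29437 = -518 - 29437 = -29955$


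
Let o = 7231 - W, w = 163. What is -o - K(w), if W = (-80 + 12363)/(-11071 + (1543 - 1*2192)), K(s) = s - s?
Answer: -84759603/11720 ≈ -7232.0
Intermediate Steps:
K(s) = 0
W = -12283/11720 (W = 12283/(-11071 + (1543 - 2192)) = 12283/(-11071 - 649) = 12283/(-11720) = 12283*(-1/11720) = -12283/11720 ≈ -1.0480)
o = 84759603/11720 (o = 7231 - 1*(-12283/11720) = 7231 + 12283/11720 = 84759603/11720 ≈ 7232.0)
-o - K(w) = -1*84759603/11720 - 1*0 = -84759603/11720 + 0 = -84759603/11720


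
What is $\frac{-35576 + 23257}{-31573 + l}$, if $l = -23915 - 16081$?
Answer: $\frac{12319}{71569} \approx 0.17213$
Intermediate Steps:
$l = -39996$ ($l = -23915 - 16081 = -39996$)
$\frac{-35576 + 23257}{-31573 + l} = \frac{-35576 + 23257}{-31573 - 39996} = - \frac{12319}{-71569} = \left(-12319\right) \left(- \frac{1}{71569}\right) = \frac{12319}{71569}$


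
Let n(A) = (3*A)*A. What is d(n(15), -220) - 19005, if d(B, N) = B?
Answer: -18330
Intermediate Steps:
n(A) = 3*A²
d(n(15), -220) - 19005 = 3*15² - 19005 = 3*225 - 19005 = 675 - 19005 = -18330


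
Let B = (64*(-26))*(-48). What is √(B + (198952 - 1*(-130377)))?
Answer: √409201 ≈ 639.69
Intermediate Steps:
B = 79872 (B = -1664*(-48) = 79872)
√(B + (198952 - 1*(-130377))) = √(79872 + (198952 - 1*(-130377))) = √(79872 + (198952 + 130377)) = √(79872 + 329329) = √409201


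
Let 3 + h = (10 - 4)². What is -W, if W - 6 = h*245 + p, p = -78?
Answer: -8013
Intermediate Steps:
h = 33 (h = -3 + (10 - 4)² = -3 + 6² = -3 + 36 = 33)
W = 8013 (W = 6 + (33*245 - 78) = 6 + (8085 - 78) = 6 + 8007 = 8013)
-W = -1*8013 = -8013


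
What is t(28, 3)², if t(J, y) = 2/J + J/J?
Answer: 225/196 ≈ 1.1480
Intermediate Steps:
t(J, y) = 1 + 2/J (t(J, y) = 2/J + 1 = 1 + 2/J)
t(28, 3)² = ((2 + 28)/28)² = ((1/28)*30)² = (15/14)² = 225/196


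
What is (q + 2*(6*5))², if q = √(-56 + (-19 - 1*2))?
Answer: (60 + I*√77)² ≈ 3523.0 + 1053.0*I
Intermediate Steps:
q = I*√77 (q = √(-56 + (-19 - 2)) = √(-56 - 21) = √(-77) = I*√77 ≈ 8.775*I)
(q + 2*(6*5))² = (I*√77 + 2*(6*5))² = (I*√77 + 2*30)² = (I*√77 + 60)² = (60 + I*√77)²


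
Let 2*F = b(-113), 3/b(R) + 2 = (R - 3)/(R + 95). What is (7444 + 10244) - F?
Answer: 1415013/80 ≈ 17688.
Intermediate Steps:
b(R) = 3/(-2 + (-3 + R)/(95 + R)) (b(R) = 3/(-2 + (R - 3)/(R + 95)) = 3/(-2 + (-3 + R)/(95 + R)))
F = 27/80 (F = (3*(-95 - 1*(-113))/(193 - 113))/2 = (3*(-95 + 113)/80)/2 = (3*(1/80)*18)/2 = (½)*(27/40) = 27/80 ≈ 0.33750)
(7444 + 10244) - F = (7444 + 10244) - 1*27/80 = 17688 - 27/80 = 1415013/80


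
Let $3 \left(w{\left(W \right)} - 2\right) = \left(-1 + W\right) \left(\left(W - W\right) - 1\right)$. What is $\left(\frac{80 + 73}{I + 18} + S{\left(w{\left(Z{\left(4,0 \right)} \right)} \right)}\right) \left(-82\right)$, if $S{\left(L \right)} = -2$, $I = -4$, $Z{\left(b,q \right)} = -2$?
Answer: $- \frac{5125}{7} \approx -732.14$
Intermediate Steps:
$w{\left(W \right)} = \frac{7}{3} - \frac{W}{3}$ ($w{\left(W \right)} = 2 + \frac{\left(-1 + W\right) \left(\left(W - W\right) - 1\right)}{3} = 2 + \frac{\left(-1 + W\right) \left(0 - 1\right)}{3} = 2 + \frac{\left(-1 + W\right) \left(-1\right)}{3} = 2 + \frac{1 - W}{3} = 2 - \left(- \frac{1}{3} + \frac{W}{3}\right) = \frac{7}{3} - \frac{W}{3}$)
$\left(\frac{80 + 73}{I + 18} + S{\left(w{\left(Z{\left(4,0 \right)} \right)} \right)}\right) \left(-82\right) = \left(\frac{80 + 73}{-4 + 18} - 2\right) \left(-82\right) = \left(\frac{153}{14} - 2\right) \left(-82\right) = \frac{125}{14} \left(-82\right) = - \frac{5125}{7}$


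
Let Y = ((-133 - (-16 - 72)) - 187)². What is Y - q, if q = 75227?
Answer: -21403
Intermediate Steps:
Y = 53824 (Y = ((-133 - 1*(-88)) - 187)² = ((-133 + 88) - 187)² = (-45 - 187)² = (-232)² = 53824)
Y - q = 53824 - 1*75227 = 53824 - 75227 = -21403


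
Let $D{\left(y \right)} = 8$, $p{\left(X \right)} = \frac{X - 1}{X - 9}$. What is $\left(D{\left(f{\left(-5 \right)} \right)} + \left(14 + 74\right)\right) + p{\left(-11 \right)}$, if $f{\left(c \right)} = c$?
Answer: $\frac{483}{5} \approx 96.6$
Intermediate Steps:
$p{\left(X \right)} = \frac{-1 + X}{-9 + X}$
$\left(D{\left(f{\left(-5 \right)} \right)} + \left(14 + 74\right)\right) + p{\left(-11 \right)} = \left(8 + \left(14 + 74\right)\right) + \frac{-1 - 11}{-9 - 11} = \left(8 + 88\right) + \frac{1}{-20} \left(-12\right) = 96 - - \frac{3}{5} = 96 + \frac{3}{5} = \frac{483}{5}$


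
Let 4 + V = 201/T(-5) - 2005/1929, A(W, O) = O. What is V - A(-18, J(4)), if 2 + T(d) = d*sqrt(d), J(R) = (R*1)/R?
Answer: (-58250*sqrt(5) + 411029*I)/(1929*(-2*I + 5*sqrt(5))) ≈ -9.1557 + 17.421*I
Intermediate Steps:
J(R) = 1 (J(R) = R/R = 1)
T(d) = -2 + d**(3/2) (T(d) = -2 + d*sqrt(d) = -2 + d**(3/2))
V = -9721/1929 + 201/(-2 - 5*I*sqrt(5)) (V = -4 + (201/(-2 + (-5)**(3/2)) - 2005/1929) = -4 + (201/(-2 - 5*I*sqrt(5)) - 2005*1/1929) = -4 + (201/(-2 - 5*I*sqrt(5)) - 2005/1929) = -4 + (-2005/1929 + 201/(-2 - 5*I*sqrt(5))) = -9721/1929 + 201/(-2 - 5*I*sqrt(5)) ≈ -8.1557 + 17.421*I)
V - A(-18, J(4)) = (-48605*sqrt(5) + 407171*I)/(1929*(-2*I + 5*sqrt(5))) - 1*1 = (-48605*sqrt(5) + 407171*I)/(1929*(-2*I + 5*sqrt(5))) - 1 = -1 + (-48605*sqrt(5) + 407171*I)/(1929*(-2*I + 5*sqrt(5)))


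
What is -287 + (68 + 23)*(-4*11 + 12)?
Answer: -3199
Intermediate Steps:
-287 + (68 + 23)*(-4*11 + 12) = -287 + 91*(-44 + 12) = -287 + 91*(-32) = -287 - 2912 = -3199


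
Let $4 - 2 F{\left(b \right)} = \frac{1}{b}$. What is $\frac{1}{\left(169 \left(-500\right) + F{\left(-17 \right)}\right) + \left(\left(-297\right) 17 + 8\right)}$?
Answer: $- \frac{34}{3044325} \approx -1.1168 \cdot 10^{-5}$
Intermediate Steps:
$F{\left(b \right)} = 2 - \frac{1}{2 b}$
$\frac{1}{\left(169 \left(-500\right) + F{\left(-17 \right)}\right) + \left(\left(-297\right) 17 + 8\right)} = \frac{1}{\left(169 \left(-500\right) + \left(2 - \frac{1}{2 \left(-17\right)}\right)\right) + \left(\left(-297\right) 17 + 8\right)} = \frac{1}{\left(-84500 + \left(2 - - \frac{1}{34}\right)\right) + \left(-5049 + 8\right)} = \frac{1}{\left(-84500 + \left(2 + \frac{1}{34}\right)\right) - 5041} = \frac{1}{\left(-84500 + \frac{69}{34}\right) - 5041} = \frac{1}{- \frac{2872931}{34} - 5041} = \frac{1}{- \frac{3044325}{34}} = - \frac{34}{3044325}$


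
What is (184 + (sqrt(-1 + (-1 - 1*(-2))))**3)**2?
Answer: 33856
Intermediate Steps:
(184 + (sqrt(-1 + (-1 - 1*(-2))))**3)**2 = (184 + (sqrt(-1 + (-1 + 2)))**3)**2 = (184 + (sqrt(-1 + 1))**3)**2 = (184 + (sqrt(0))**3)**2 = (184 + 0**3)**2 = (184 + 0)**2 = 184**2 = 33856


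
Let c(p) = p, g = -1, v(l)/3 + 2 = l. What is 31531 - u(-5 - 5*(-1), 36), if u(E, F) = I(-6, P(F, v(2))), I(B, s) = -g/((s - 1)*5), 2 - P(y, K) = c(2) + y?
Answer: 5833236/185 ≈ 31531.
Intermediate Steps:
v(l) = -6 + 3*l
P(y, K) = -y (P(y, K) = 2 - (2 + y) = 2 + (-2 - y) = -y)
I(B, s) = 1/(-5 + 5*s) (I(B, s) = -(-1)/((s - 1)*5) = -(-1)/((-1 + s)*5) = -(-1)/(-5 + 5*s) = 1/(-5 + 5*s))
u(E, F) = 1/(5*(-1 - F))
31531 - u(-5 - 5*(-1), 36) = 31531 - (-1)/(5 + 5*36) = 31531 - (-1)/(5 + 180) = 31531 - (-1)/185 = 31531 - 1*(-1/185) = 31531 + 1/185 = 5833236/185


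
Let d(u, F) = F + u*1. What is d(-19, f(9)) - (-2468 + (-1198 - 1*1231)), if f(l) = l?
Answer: 4887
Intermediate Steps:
d(u, F) = F + u
d(-19, f(9)) - (-2468 + (-1198 - 1*1231)) = (9 - 19) - (-2468 + (-1198 - 1*1231)) = -10 - (-2468 + (-1198 - 1231)) = -10 - (-2468 - 2429) = -10 - 1*(-4897) = -10 + 4897 = 4887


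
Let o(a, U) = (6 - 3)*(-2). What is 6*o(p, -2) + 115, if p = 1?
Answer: 79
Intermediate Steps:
o(a, U) = -6 (o(a, U) = 3*(-2) = -6)
6*o(p, -2) + 115 = 6*(-6) + 115 = -36 + 115 = 79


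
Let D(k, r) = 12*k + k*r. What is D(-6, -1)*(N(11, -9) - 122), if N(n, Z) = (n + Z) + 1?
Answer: 7854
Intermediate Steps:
N(n, Z) = 1 + Z + n (N(n, Z) = (Z + n) + 1 = 1 + Z + n)
D(-6, -1)*(N(11, -9) - 122) = (-6*(12 - 1))*((1 - 9 + 11) - 122) = (-6*11)*(3 - 122) = -66*(-119) = 7854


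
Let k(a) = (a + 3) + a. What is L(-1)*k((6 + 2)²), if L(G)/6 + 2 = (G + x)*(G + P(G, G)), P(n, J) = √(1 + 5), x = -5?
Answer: 3144 - 4716*√6 ≈ -8407.8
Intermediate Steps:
k(a) = 3 + 2*a (k(a) = (3 + a) + a = 3 + 2*a)
P(n, J) = √6
L(G) = -12 + 6*(-5 + G)*(G + √6) (L(G) = -12 + 6*((G - 5)*(G + √6)) = -12 + 6*((-5 + G)*(G + √6)) = -12 + 6*(-5 + G)*(G + √6))
L(-1)*k((6 + 2)²) = (-12 - 30*(-1) - 30*√6 + 6*(-1)² + 6*(-1)*√6)*(3 + 2*(6 + 2)²) = (-12 + 30 - 30*√6 + 6*1 - 6*√6)*(3 + 2*8²) = (-12 + 30 - 30*√6 + 6 - 6*√6)*(3 + 2*64) = (24 - 36*√6)*(3 + 128) = (24 - 36*√6)*131 = 3144 - 4716*√6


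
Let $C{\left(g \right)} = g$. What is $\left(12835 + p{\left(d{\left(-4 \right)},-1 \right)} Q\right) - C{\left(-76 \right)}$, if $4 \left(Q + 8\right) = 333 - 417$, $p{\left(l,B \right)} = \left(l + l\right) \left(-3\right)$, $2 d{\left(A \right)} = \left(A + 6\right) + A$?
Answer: $12737$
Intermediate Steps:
$d{\left(A \right)} = 3 + A$ ($d{\left(A \right)} = \frac{\left(A + 6\right) + A}{2} = \frac{\left(6 + A\right) + A}{2} = \frac{6 + 2 A}{2} = 3 + A$)
$p{\left(l,B \right)} = - 6 l$ ($p{\left(l,B \right)} = 2 l \left(-3\right) = - 6 l$)
$Q = -29$ ($Q = -8 + \frac{333 - 417}{4} = -8 + \frac{1}{4} \left(-84\right) = -8 - 21 = -29$)
$\left(12835 + p{\left(d{\left(-4 \right)},-1 \right)} Q\right) - C{\left(-76 \right)} = \left(12835 + - 6 \left(3 - 4\right) \left(-29\right)\right) - -76 = \left(12835 + \left(-6\right) \left(-1\right) \left(-29\right)\right) + 76 = \left(12835 + 6 \left(-29\right)\right) + 76 = \left(12835 - 174\right) + 76 = 12661 + 76 = 12737$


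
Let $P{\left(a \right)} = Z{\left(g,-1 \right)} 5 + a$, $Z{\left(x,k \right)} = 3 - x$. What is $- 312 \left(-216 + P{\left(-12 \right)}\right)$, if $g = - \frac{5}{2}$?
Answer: $62556$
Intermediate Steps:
$g = - \frac{5}{2}$ ($g = \left(-5\right) \frac{1}{2} = - \frac{5}{2} \approx -2.5$)
$P{\left(a \right)} = \frac{55}{2} + a$ ($P{\left(a \right)} = \left(3 - - \frac{5}{2}\right) 5 + a = \left(3 + \frac{5}{2}\right) 5 + a = \frac{11}{2} \cdot 5 + a = \frac{55}{2} + a$)
$- 312 \left(-216 + P{\left(-12 \right)}\right) = - 312 \left(-216 + \left(\frac{55}{2} - 12\right)\right) = - 312 \left(-216 + \frac{31}{2}\right) = \left(-312\right) \left(- \frac{401}{2}\right) = 62556$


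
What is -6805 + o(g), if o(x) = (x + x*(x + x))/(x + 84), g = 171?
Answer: -558874/85 ≈ -6575.0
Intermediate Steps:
o(x) = (x + 2*x²)/(84 + x) (o(x) = (x + x*(2*x))/(84 + x) = (x + 2*x²)/(84 + x))
-6805 + o(g) = -6805 + 171*(1 + 2*171)/(84 + 171) = -6805 + 171*(1 + 342)/255 = -6805 + 171*(1/255)*343 = -6805 + 19551/85 = -558874/85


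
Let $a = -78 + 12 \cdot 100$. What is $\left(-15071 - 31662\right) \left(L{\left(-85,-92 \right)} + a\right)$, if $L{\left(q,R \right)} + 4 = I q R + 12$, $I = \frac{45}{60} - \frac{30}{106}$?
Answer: $- \frac{11843777855}{53} \approx -2.2347 \cdot 10^{8}$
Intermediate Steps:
$I = \frac{99}{212}$ ($I = 45 \cdot \frac{1}{60} - \frac{15}{53} = \frac{3}{4} - \frac{15}{53} = \frac{99}{212} \approx 0.46698$)
$a = 1122$ ($a = -78 + 1200 = 1122$)
$L{\left(q,R \right)} = 8 + \frac{99 R q}{212}$ ($L{\left(q,R \right)} = -4 + \left(\frac{99 q}{212} R + 12\right) = -4 + \left(\frac{99 R q}{212} + 12\right) = -4 + \left(12 + \frac{99 R q}{212}\right) = 8 + \frac{99 R q}{212}$)
$\left(-15071 - 31662\right) \left(L{\left(-85,-92 \right)} + a\right) = \left(-15071 - 31662\right) \left(\left(8 + \frac{99}{212} \left(-92\right) \left(-85\right)\right) + 1122\right) = - 46733 \left(\left(8 + \frac{193545}{53}\right) + 1122\right) = - 46733 \left(\frac{193969}{53} + 1122\right) = \left(-46733\right) \frac{253435}{53} = - \frac{11843777855}{53}$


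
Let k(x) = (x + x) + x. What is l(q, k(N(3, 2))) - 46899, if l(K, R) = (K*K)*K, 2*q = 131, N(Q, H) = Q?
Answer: 1872899/8 ≈ 2.3411e+5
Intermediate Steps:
k(x) = 3*x (k(x) = 2*x + x = 3*x)
q = 131/2 (q = (½)*131 = 131/2 ≈ 65.500)
l(K, R) = K³ (l(K, R) = K²*K = K³)
l(q, k(N(3, 2))) - 46899 = (131/2)³ - 46899 = 2248091/8 - 46899 = 1872899/8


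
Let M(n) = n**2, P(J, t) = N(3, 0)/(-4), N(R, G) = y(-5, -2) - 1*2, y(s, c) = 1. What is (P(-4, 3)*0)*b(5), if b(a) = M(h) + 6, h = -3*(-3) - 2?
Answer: 0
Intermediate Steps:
N(R, G) = -1 (N(R, G) = 1 - 1*2 = 1 - 2 = -1)
h = 7 (h = 9 - 2 = 7)
P(J, t) = 1/4 (P(J, t) = -1/(-4) = -1*(-1/4) = 1/4)
b(a) = 55 (b(a) = 7**2 + 6 = 49 + 6 = 55)
(P(-4, 3)*0)*b(5) = ((1/4)*0)*55 = 0*55 = 0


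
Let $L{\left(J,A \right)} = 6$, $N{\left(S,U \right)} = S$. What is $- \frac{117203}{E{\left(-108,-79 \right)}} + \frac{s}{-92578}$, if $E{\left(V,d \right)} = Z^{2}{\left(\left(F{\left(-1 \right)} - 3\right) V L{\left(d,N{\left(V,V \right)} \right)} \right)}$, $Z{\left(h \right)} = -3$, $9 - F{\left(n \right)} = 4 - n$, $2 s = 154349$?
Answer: $- \frac{21702227809}{1666404} \approx -13023.0$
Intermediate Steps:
$s = \frac{154349}{2}$ ($s = \frac{1}{2} \cdot 154349 = \frac{154349}{2} \approx 77175.0$)
$F{\left(n \right)} = 5 + n$ ($F{\left(n \right)} = 9 - \left(4 - n\right) = 9 + \left(-4 + n\right) = 5 + n$)
$E{\left(V,d \right)} = 9$ ($E{\left(V,d \right)} = \left(-3\right)^{2} = 9$)
$- \frac{117203}{E{\left(-108,-79 \right)}} + \frac{s}{-92578} = - \frac{117203}{9} + \frac{154349}{2 \left(-92578\right)} = \left(-117203\right) \frac{1}{9} + \frac{154349}{2} \left(- \frac{1}{92578}\right) = - \frac{117203}{9} - \frac{154349}{185156} = - \frac{21702227809}{1666404}$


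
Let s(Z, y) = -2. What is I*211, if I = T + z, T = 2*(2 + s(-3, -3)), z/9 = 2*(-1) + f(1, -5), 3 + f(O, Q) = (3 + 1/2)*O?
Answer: -5697/2 ≈ -2848.5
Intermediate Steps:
f(O, Q) = -3 + 7*O/2 (f(O, Q) = -3 + (3 + 1/2)*O = -3 + (3 + ½)*O = -3 + 7*O/2)
z = -27/2 (z = 9*(2*(-1) + (-3 + (7/2)*1)) = 9*(-2 + (-3 + 7/2)) = 9*(-2 + ½) = 9*(-3/2) = -27/2 ≈ -13.500)
T = 0 (T = 2*(2 - 2) = 2*0 = 0)
I = -27/2 (I = 0 - 27/2 = -27/2 ≈ -13.500)
I*211 = -27/2*211 = -5697/2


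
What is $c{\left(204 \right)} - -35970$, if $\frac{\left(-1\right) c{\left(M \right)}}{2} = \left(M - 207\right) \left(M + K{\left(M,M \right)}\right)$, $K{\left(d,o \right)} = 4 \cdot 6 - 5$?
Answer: $37308$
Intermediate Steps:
$K{\left(d,o \right)} = 19$ ($K{\left(d,o \right)} = 24 - 5 = 19$)
$c{\left(M \right)} = - 2 \left(-207 + M\right) \left(19 + M\right)$ ($c{\left(M \right)} = - 2 \left(M - 207\right) \left(M + 19\right) = - 2 \left(-207 + M\right) \left(19 + M\right)$)
$c{\left(204 \right)} - -35970 = \left(7866 - 2 \cdot 204^{2} + 376 \cdot 204\right) - -35970 = \left(7866 - 83232 + 76704\right) + 35970 = 1338 + 35970 = 37308$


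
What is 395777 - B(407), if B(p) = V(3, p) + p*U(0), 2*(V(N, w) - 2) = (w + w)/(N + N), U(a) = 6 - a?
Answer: 2359591/6 ≈ 3.9327e+5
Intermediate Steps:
V(N, w) = 2 + w/(2*N) (V(N, w) = 2 + ((w + w)/(N + N))/2 = 2 + ((2*w)/((2*N)))/2 = 2 + ((2*w)*(1/(2*N)))/2 = 2 + (w/N)/2 = 2 + w/(2*N))
B(p) = 2 + 37*p/6 (B(p) = (2 + (1/2)*p/3) + p*(6 - 1*0) = (2 + (1/2)*p*(1/3)) + p*(6 + 0) = (2 + p/6) + p*6 = (2 + p/6) + 6*p = 2 + 37*p/6)
395777 - B(407) = 395777 - (2 + (37/6)*407) = 395777 - (2 + 15059/6) = 395777 - 1*15071/6 = 395777 - 15071/6 = 2359591/6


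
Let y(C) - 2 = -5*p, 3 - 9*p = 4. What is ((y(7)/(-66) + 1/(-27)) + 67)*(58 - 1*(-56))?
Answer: 83923/11 ≈ 7629.4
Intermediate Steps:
p = -⅑ (p = ⅓ - ⅑*4 = ⅓ - 4/9 = -⅑ ≈ -0.11111)
y(C) = 23/9 (y(C) = 2 - 5*(-⅑) = 2 + 5/9 = 23/9)
((y(7)/(-66) + 1/(-27)) + 67)*(58 - 1*(-56)) = (((23/9)/(-66) + 1/(-27)) + 67)*(58 - 1*(-56)) = (((23/9)*(-1/66) + 1*(-1/27)) + 67)*(58 + 56) = ((-23/594 - 1/27) + 67)*114 = (-5/66 + 67)*114 = (4417/66)*114 = 83923/11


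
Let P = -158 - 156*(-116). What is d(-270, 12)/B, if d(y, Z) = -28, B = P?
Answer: -14/8969 ≈ -0.0015609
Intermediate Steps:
P = 17938 (P = -158 + 18096 = 17938)
B = 17938
d(-270, 12)/B = -28/17938 = -28*1/17938 = -14/8969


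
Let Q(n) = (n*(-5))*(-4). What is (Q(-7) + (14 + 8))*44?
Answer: -5192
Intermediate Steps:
Q(n) = 20*n (Q(n) = -5*n*(-4) = 20*n)
(Q(-7) + (14 + 8))*44 = (20*(-7) + (14 + 8))*44 = (-140 + 22)*44 = -118*44 = -5192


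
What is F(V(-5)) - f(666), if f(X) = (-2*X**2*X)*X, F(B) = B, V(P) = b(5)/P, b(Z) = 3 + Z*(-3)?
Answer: 1967419251372/5 ≈ 3.9348e+11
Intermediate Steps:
b(Z) = 3 - 3*Z
V(P) = -12/P (V(P) = (3 - 3*5)/P = (3 - 15)/P = -12/P)
f(X) = -2*X**4 (f(X) = (-2*X**3)*X = -2*X**4)
F(V(-5)) - f(666) = -12/(-5) - (-2)*666**4 = -12*(-1/5) - (-2)*196741925136 = 12/5 - 1*(-393483850272) = 12/5 + 393483850272 = 1967419251372/5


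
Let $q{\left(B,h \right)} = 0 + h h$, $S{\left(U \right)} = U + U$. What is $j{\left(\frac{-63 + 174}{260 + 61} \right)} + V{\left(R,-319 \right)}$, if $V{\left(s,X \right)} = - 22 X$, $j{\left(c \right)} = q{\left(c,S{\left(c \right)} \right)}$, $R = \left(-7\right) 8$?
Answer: $\frac{80354558}{11449} \approx 7018.5$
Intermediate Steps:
$S{\left(U \right)} = 2 U$
$q{\left(B,h \right)} = h^{2}$ ($q{\left(B,h \right)} = 0 + h^{2} = h^{2}$)
$R = -56$
$j{\left(c \right)} = 4 c^{2}$ ($j{\left(c \right)} = \left(2 c\right)^{2} = 4 c^{2}$)
$j{\left(\frac{-63 + 174}{260 + 61} \right)} + V{\left(R,-319 \right)} = 4 \left(\frac{-63 + 174}{260 + 61}\right)^{2} - -7018 = 4 \left(\frac{111}{321}\right)^{2} + 7018 = 4 \left(111 \cdot \frac{1}{321}\right)^{2} + 7018 = 4 \left(\frac{37}{107}\right)^{2} + 7018 = 4 \cdot \frac{1369}{11449} + 7018 = \frac{5476}{11449} + 7018 = \frac{80354558}{11449}$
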